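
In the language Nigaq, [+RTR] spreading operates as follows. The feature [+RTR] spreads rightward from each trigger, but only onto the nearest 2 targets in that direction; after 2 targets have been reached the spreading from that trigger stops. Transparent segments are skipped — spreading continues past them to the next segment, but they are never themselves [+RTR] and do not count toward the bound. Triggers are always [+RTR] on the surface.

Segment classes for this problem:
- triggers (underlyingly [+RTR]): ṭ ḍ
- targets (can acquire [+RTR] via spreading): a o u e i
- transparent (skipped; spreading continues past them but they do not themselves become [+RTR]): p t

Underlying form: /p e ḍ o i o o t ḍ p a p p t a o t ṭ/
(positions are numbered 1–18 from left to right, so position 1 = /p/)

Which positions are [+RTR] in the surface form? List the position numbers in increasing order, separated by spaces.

3 4 5 9 11 15 18

From /ḍ/ at 3 rightward: 4 /o/ → [+RTR]; 5 /i/ → [+RTR]; bound reached.
From /ḍ/ at 9 rightward: 10 /p/ transparent; 11 /a/ → [+RTR]; 12 /p/ transparent; 13 /p/ transparent; 14 /t/ transparent; 15 /a/ → [+RTR]; bound reached.
From /ṭ/ at 18 rightward: word edge.
Targets with no active source: positions 2 6 7 16 stay [-emphatic].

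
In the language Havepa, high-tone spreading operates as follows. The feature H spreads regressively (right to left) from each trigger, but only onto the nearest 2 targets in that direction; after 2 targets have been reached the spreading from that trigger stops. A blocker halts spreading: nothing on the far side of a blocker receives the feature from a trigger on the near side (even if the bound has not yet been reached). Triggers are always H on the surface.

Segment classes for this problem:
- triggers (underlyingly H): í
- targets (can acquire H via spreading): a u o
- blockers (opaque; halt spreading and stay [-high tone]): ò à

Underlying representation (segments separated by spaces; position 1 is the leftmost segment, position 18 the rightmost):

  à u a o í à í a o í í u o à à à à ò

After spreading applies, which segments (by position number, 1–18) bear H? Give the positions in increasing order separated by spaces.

3 4 5 7 8 9 10 11

From /í/ at 5 leftward: 4 /o/ → H; 3 /a/ → H; bound reached.
From /í/ at 7 leftward: 6 /à/ blocks.
From /í/ at 10 leftward: 9 /o/ → H; 8 /a/ → H; bound reached.
From /í/ at 11 leftward: 10 /í/ is itself a trigger — this domain ends here.
Targets with no active source: positions 2 12 13 stay [-high tone].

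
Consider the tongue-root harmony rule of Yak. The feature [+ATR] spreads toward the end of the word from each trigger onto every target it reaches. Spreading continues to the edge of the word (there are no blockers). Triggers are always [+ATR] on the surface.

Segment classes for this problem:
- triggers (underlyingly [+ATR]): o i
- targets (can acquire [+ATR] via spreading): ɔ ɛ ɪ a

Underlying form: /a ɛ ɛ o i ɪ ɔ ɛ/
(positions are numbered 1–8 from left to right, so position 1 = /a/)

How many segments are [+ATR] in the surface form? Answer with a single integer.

5

From /o/ at 4 rightward: 5 /i/ is itself a trigger — this domain ends here.
From /i/ at 5 rightward: 6 /ɪ/ → [+ATR]; 7 /ɔ/ → [+ATR]; 8 /ɛ/ → [+ATR]; word edge.
Targets with no active source: positions 1 2 3 stay [-ATR].
[+ATR] positions on the surface: 4 5 6 7 8.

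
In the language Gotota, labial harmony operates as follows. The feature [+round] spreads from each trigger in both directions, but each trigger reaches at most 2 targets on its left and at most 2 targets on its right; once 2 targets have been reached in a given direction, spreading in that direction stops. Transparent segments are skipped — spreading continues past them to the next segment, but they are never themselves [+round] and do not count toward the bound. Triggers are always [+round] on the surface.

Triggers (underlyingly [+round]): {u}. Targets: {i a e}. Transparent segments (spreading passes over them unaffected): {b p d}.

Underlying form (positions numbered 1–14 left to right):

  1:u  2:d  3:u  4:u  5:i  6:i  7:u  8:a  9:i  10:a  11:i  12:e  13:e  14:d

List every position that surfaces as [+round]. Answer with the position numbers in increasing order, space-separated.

From /u/ at 1 rightward: 2 /d/ transparent; 3 /u/ is itself a trigger — this domain ends here.
From /u/ at 1 leftward: word edge.
From /u/ at 3 rightward: 4 /u/ is itself a trigger — this domain ends here.
From /u/ at 3 leftward: 2 /d/ transparent; 1 /u/ is itself a trigger — this domain ends here.
From /u/ at 4 rightward: 5 /i/ → [+round]; 6 /i/ → [+round]; bound reached.
From /u/ at 4 leftward: 3 /u/ is itself a trigger — this domain ends here.
From /u/ at 7 rightward: 8 /a/ → [+round]; 9 /i/ → [+round]; bound reached.
From /u/ at 7 leftward: 6 /i/ → [+round]; 5 /i/ → [+round]; bound reached.
Targets with no active source: positions 10 11 12 13 stay [-round].

1 3 4 5 6 7 8 9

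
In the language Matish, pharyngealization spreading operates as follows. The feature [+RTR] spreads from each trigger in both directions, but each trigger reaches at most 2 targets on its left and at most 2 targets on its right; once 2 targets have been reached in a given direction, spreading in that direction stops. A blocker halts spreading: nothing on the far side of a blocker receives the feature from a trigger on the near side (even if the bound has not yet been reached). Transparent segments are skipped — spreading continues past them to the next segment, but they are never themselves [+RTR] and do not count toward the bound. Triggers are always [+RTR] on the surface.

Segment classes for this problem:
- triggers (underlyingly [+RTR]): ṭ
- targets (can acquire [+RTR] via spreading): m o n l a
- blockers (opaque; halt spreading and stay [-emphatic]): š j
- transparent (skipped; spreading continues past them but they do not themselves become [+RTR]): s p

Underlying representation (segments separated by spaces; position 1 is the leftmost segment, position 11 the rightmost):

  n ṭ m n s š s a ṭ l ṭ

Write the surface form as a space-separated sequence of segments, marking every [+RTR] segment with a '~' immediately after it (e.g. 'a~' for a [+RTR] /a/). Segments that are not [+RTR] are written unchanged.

n~ ṭ~ m~ n~ s š s a~ ṭ~ l~ ṭ~

From /ṭ/ at 2 rightward: 3 /m/ → [+RTR]; 4 /n/ → [+RTR]; bound reached.
From /ṭ/ at 2 leftward: 1 /n/ → [+RTR]; word edge.
From /ṭ/ at 9 rightward: 10 /l/ → [+RTR]; 11 /ṭ/ is itself a trigger — this domain ends here.
From /ṭ/ at 9 leftward: 8 /a/ → [+RTR]; 7 /s/ transparent; 6 /š/ blocks.
From /ṭ/ at 11 rightward: word edge.
From /ṭ/ at 11 leftward: 10 /l/ → [+RTR]; 9 /ṭ/ is itself a trigger — this domain ends here.
[+RTR] positions on the surface: 1 2 3 4 8 9 10 11.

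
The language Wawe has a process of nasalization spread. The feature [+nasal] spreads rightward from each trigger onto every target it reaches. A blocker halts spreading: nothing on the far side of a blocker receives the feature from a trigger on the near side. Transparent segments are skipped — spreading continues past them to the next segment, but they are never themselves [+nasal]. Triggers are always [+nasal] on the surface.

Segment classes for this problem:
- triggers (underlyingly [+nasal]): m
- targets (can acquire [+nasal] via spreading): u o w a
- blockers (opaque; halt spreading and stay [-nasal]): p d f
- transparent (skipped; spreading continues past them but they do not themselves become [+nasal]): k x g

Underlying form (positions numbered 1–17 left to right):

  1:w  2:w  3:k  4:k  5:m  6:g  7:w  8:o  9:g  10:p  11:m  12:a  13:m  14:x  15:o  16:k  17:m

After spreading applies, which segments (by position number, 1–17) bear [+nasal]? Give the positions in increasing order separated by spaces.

From /m/ at 5 rightward: 6 /g/ transparent; 7 /w/ → [+nasal]; 8 /o/ → [+nasal]; 9 /g/ transparent; 10 /p/ blocks.
From /m/ at 11 rightward: 12 /a/ → [+nasal]; 13 /m/ is itself a trigger — this domain ends here.
From /m/ at 13 rightward: 14 /x/ transparent; 15 /o/ → [+nasal]; 16 /k/ transparent; 17 /m/ is itself a trigger — this domain ends here.
From /m/ at 17 rightward: word edge.
Targets with no active source: positions 1 2 stay [-nasal].

5 7 8 11 12 13 15 17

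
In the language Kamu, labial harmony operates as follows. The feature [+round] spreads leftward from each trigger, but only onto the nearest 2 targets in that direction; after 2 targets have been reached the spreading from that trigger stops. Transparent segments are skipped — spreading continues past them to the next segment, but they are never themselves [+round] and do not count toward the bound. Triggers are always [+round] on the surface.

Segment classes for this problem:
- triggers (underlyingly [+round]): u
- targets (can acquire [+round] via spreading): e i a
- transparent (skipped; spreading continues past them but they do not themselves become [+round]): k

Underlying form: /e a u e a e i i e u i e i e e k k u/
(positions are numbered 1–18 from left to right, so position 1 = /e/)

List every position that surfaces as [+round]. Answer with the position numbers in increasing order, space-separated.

1 2 3 8 9 10 14 15 18

From /u/ at 3 leftward: 2 /a/ → [+round]; 1 /e/ → [+round]; bound reached.
From /u/ at 10 leftward: 9 /e/ → [+round]; 8 /i/ → [+round]; bound reached.
From /u/ at 18 leftward: 17 /k/ transparent; 16 /k/ transparent; 15 /e/ → [+round]; 14 /e/ → [+round]; bound reached.
Targets with no active source: positions 4 5 6 7 11 12 13 stay [-round].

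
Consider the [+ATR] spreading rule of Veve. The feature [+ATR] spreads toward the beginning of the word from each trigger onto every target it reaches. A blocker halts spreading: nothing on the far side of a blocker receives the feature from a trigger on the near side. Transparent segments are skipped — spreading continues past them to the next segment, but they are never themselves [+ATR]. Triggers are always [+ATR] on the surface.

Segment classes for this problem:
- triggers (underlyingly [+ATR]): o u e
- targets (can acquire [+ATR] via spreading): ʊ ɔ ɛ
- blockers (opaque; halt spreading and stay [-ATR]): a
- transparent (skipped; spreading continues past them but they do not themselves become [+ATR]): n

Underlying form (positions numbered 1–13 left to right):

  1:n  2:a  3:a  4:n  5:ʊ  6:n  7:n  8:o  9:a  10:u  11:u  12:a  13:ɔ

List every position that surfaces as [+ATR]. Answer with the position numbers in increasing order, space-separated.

5 8 10 11

From /o/ at 8 leftward: 7 /n/ transparent; 6 /n/ transparent; 5 /ʊ/ → [+ATR]; 4 /n/ transparent; 3 /a/ blocks.
From /u/ at 10 leftward: 9 /a/ blocks.
From /u/ at 11 leftward: 10 /u/ is itself a trigger — this domain ends here.
Target with no active source: position 13 stays [-ATR].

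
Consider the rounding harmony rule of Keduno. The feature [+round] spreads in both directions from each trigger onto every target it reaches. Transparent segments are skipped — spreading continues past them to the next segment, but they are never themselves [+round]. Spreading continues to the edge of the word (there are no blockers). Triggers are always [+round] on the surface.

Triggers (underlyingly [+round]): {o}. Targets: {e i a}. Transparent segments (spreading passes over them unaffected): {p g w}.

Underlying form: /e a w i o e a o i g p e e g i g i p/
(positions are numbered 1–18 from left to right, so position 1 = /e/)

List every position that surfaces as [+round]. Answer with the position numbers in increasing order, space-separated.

1 2 4 5 6 7 8 9 12 13 15 17

From /o/ at 5 rightward: 6 /e/ → [+round]; 7 /a/ → [+round]; 8 /o/ is itself a trigger — this domain ends here.
From /o/ at 5 leftward: 4 /i/ → [+round]; 3 /w/ transparent; 2 /a/ → [+round]; 1 /e/ → [+round]; word edge.
From /o/ at 8 rightward: 9 /i/ → [+round]; 10 /g/ transparent; 11 /p/ transparent; 12 /e/ → [+round]; 13 /e/ → [+round]; 14 /g/ transparent; 15 /i/ → [+round]; 16 /g/ transparent; 17 /i/ → [+round]; 18 /p/ transparent; word edge.
From /o/ at 8 leftward: 7 /a/ → [+round]; 6 /e/ → [+round]; 5 /o/ is itself a trigger — this domain ends here.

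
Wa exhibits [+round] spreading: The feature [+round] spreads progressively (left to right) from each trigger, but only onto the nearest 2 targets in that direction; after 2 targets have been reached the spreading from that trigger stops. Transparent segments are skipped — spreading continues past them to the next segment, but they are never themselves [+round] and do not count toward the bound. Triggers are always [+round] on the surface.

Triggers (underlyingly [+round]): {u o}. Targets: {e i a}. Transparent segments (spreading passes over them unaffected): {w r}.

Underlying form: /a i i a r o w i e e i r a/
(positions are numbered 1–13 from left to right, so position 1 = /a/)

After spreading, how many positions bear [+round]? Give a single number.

From /o/ at 6 rightward: 7 /w/ transparent; 8 /i/ → [+round]; 9 /e/ → [+round]; bound reached.
Targets with no active source: positions 1 2 3 4 10 11 13 stay [-round].
[+round] positions on the surface: 6 8 9.

3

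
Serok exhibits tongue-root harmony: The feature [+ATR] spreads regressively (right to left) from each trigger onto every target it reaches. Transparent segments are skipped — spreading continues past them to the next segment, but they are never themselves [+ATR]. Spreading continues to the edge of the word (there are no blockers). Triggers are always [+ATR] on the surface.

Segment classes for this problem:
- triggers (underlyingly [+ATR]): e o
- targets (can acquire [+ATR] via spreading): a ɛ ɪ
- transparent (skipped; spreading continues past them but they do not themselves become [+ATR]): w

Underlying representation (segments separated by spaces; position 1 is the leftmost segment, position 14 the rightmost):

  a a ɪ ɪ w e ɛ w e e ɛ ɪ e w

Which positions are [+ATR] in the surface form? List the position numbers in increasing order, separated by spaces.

From /e/ at 6 leftward: 5 /w/ transparent; 4 /ɪ/ → [+ATR]; 3 /ɪ/ → [+ATR]; 2 /a/ → [+ATR]; 1 /a/ → [+ATR]; word edge.
From /e/ at 9 leftward: 8 /w/ transparent; 7 /ɛ/ → [+ATR]; 6 /e/ is itself a trigger — this domain ends here.
From /e/ at 10 leftward: 9 /e/ is itself a trigger — this domain ends here.
From /e/ at 13 leftward: 12 /ɪ/ → [+ATR]; 11 /ɛ/ → [+ATR]; 10 /e/ is itself a trigger — this domain ends here.

1 2 3 4 6 7 9 10 11 12 13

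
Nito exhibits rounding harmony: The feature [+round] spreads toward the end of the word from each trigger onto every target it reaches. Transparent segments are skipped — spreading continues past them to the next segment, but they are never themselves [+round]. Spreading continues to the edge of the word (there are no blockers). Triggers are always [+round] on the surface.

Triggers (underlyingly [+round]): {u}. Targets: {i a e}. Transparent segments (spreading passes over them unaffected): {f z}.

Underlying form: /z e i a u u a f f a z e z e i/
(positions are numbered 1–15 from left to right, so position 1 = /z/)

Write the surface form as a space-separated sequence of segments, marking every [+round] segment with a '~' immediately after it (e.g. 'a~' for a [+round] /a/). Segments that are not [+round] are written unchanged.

z e i a u~ u~ a~ f f a~ z e~ z e~ i~

From /u/ at 5 rightward: 6 /u/ is itself a trigger — this domain ends here.
From /u/ at 6 rightward: 7 /a/ → [+round]; 8 /f/ transparent; 9 /f/ transparent; 10 /a/ → [+round]; 11 /z/ transparent; 12 /e/ → [+round]; 13 /z/ transparent; 14 /e/ → [+round]; 15 /i/ → [+round]; word edge.
Targets with no active source: positions 2 3 4 stay [-round].
[+round] positions on the surface: 5 6 7 10 12 14 15.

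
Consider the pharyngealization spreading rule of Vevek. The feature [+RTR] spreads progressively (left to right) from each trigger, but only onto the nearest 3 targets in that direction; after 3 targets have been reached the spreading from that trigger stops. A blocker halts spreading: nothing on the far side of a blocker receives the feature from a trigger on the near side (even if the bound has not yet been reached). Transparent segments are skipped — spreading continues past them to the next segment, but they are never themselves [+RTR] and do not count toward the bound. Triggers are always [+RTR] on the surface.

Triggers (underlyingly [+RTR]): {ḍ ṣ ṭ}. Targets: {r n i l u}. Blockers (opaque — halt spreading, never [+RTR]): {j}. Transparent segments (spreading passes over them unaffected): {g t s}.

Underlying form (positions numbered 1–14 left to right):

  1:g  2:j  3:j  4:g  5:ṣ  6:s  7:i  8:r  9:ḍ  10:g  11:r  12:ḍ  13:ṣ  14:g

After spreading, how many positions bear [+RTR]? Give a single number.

From /ṣ/ at 5 rightward: 6 /s/ transparent; 7 /i/ → [+RTR]; 8 /r/ → [+RTR]; 9 /ḍ/ is itself a trigger — this domain ends here.
From /ḍ/ at 9 rightward: 10 /g/ transparent; 11 /r/ → [+RTR]; 12 /ḍ/ is itself a trigger — this domain ends here.
From /ḍ/ at 12 rightward: 13 /ṣ/ is itself a trigger — this domain ends here.
From /ṣ/ at 13 rightward: 14 /g/ transparent; word edge.
[+RTR] positions on the surface: 5 7 8 9 11 12 13.

7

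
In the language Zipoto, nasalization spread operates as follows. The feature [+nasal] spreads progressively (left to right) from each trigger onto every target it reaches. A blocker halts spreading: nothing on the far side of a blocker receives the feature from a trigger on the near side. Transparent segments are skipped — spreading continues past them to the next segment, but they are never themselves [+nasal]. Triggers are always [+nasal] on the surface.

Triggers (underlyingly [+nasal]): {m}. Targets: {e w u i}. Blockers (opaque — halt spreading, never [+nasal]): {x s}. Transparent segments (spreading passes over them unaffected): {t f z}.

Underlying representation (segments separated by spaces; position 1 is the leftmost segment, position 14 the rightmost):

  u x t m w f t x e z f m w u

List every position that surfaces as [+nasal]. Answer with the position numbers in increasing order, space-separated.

4 5 12 13 14

From /m/ at 4 rightward: 5 /w/ → [+nasal]; 6 /f/ transparent; 7 /t/ transparent; 8 /x/ blocks.
From /m/ at 12 rightward: 13 /w/ → [+nasal]; 14 /u/ → [+nasal]; word edge.
Targets with no active source: positions 1 9 stay [-nasal].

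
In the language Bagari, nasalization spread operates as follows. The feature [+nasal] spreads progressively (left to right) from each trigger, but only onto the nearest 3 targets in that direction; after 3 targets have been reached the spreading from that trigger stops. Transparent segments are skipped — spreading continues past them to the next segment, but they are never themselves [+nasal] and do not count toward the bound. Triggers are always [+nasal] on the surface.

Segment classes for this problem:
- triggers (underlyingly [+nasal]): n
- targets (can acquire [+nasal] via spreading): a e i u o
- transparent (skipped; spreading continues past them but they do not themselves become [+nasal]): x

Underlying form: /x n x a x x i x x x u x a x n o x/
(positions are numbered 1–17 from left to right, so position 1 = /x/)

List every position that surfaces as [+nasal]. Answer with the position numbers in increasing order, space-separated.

From /n/ at 2 rightward: 3 /x/ transparent; 4 /a/ → [+nasal]; 5 /x/ transparent; 6 /x/ transparent; 7 /i/ → [+nasal]; 8 /x/ transparent; 9 /x/ transparent; 10 /x/ transparent; 11 /u/ → [+nasal]; bound reached.
From /n/ at 15 rightward: 16 /o/ → [+nasal]; 17 /x/ transparent; word edge.
Target with no active source: position 13 stays [-nasal].

2 4 7 11 15 16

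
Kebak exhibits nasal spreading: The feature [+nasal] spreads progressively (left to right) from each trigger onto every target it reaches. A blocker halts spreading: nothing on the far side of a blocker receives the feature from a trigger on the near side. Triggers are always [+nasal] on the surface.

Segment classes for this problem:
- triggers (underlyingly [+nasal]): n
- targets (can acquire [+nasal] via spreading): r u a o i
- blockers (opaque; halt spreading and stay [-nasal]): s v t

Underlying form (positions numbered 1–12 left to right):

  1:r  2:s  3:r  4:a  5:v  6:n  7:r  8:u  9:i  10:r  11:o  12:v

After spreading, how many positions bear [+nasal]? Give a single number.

6

From /n/ at 6 rightward: 7 /r/ → [+nasal]; 8 /u/ → [+nasal]; 9 /i/ → [+nasal]; 10 /r/ → [+nasal]; 11 /o/ → [+nasal]; 12 /v/ blocks.
Targets with no active source: positions 1 3 4 stay [-nasal].
[+nasal] positions on the surface: 6 7 8 9 10 11.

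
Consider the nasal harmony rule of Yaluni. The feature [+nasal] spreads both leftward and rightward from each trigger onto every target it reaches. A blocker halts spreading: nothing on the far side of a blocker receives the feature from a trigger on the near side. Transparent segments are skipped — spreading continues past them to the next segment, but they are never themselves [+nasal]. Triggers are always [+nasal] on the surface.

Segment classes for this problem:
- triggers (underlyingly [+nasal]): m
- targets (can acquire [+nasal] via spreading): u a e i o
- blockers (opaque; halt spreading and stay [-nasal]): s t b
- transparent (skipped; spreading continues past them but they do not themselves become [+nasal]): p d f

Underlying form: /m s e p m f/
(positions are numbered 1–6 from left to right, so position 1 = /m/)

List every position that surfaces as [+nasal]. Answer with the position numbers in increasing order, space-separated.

From /m/ at 1 rightward: 2 /s/ blocks.
From /m/ at 1 leftward: word edge.
From /m/ at 5 rightward: 6 /f/ transparent; word edge.
From /m/ at 5 leftward: 4 /p/ transparent; 3 /e/ → [+nasal]; 2 /s/ blocks.

1 3 5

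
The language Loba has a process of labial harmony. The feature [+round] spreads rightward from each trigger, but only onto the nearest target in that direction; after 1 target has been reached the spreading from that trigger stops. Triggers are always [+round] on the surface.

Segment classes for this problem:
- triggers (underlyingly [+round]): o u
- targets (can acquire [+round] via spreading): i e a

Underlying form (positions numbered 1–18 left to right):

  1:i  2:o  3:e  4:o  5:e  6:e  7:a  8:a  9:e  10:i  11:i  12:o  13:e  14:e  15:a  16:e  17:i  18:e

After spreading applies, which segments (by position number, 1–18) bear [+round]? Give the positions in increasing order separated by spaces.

2 3 4 5 12 13

From /o/ at 2 rightward: 3 /e/ → [+round]; bound reached.
From /o/ at 4 rightward: 5 /e/ → [+round]; bound reached.
From /o/ at 12 rightward: 13 /e/ → [+round]; bound reached.
Targets with no active source: positions 1 6 7 8 9 10 11 14 15 16 17 18 stay [-round].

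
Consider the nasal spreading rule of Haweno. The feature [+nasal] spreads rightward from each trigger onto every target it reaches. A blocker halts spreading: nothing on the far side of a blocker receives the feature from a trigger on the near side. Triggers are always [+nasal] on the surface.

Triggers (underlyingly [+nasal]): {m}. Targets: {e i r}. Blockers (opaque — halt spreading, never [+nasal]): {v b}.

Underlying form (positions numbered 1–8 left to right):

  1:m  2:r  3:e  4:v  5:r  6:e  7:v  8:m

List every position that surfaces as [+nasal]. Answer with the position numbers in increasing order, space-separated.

1 2 3 8

From /m/ at 1 rightward: 2 /r/ → [+nasal]; 3 /e/ → [+nasal]; 4 /v/ blocks.
From /m/ at 8 rightward: word edge.
Targets with no active source: positions 5 6 stay [-nasal].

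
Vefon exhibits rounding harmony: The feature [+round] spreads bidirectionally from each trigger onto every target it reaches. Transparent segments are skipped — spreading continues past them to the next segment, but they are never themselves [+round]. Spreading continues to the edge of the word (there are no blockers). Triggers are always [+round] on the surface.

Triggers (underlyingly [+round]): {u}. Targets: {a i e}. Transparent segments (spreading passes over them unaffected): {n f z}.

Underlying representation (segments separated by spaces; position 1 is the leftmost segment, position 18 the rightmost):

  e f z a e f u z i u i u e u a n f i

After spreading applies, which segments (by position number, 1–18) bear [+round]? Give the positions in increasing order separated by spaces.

From /u/ at 7 rightward: 8 /z/ transparent; 9 /i/ → [+round]; 10 /u/ is itself a trigger — this domain ends here.
From /u/ at 7 leftward: 6 /f/ transparent; 5 /e/ → [+round]; 4 /a/ → [+round]; 3 /z/ transparent; 2 /f/ transparent; 1 /e/ → [+round]; word edge.
From /u/ at 10 rightward: 11 /i/ → [+round]; 12 /u/ is itself a trigger — this domain ends here.
From /u/ at 10 leftward: 9 /i/ → [+round]; 8 /z/ transparent; 7 /u/ is itself a trigger — this domain ends here.
From /u/ at 12 rightward: 13 /e/ → [+round]; 14 /u/ is itself a trigger — this domain ends here.
From /u/ at 12 leftward: 11 /i/ → [+round]; 10 /u/ is itself a trigger — this domain ends here.
From /u/ at 14 rightward: 15 /a/ → [+round]; 16 /n/ transparent; 17 /f/ transparent; 18 /i/ → [+round]; word edge.
From /u/ at 14 leftward: 13 /e/ → [+round]; 12 /u/ is itself a trigger — this domain ends here.

1 4 5 7 9 10 11 12 13 14 15 18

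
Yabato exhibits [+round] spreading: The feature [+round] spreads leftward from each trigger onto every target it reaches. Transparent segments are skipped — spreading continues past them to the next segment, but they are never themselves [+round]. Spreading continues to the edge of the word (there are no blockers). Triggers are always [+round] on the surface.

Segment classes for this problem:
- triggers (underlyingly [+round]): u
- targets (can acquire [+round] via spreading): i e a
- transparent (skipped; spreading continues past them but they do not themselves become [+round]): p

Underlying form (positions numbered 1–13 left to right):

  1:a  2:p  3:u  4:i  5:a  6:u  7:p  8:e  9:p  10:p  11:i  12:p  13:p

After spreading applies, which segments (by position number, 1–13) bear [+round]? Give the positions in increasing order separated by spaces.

From /u/ at 3 leftward: 2 /p/ transparent; 1 /a/ → [+round]; word edge.
From /u/ at 6 leftward: 5 /a/ → [+round]; 4 /i/ → [+round]; 3 /u/ is itself a trigger — this domain ends here.
Targets with no active source: positions 8 11 stay [-round].

1 3 4 5 6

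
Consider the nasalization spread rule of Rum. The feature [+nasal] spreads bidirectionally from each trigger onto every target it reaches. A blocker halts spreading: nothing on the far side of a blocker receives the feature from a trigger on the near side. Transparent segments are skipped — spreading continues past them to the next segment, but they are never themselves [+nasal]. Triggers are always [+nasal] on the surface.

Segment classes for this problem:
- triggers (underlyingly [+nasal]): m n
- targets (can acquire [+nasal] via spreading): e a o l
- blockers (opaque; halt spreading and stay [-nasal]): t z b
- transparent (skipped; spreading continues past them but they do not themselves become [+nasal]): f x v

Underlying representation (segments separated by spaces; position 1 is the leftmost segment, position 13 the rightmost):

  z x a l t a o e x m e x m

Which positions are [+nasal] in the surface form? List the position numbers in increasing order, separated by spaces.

6 7 8 10 11 13

From /m/ at 10 rightward: 11 /e/ → [+nasal]; 12 /x/ transparent; 13 /m/ is itself a trigger — this domain ends here.
From /m/ at 10 leftward: 9 /x/ transparent; 8 /e/ → [+nasal]; 7 /o/ → [+nasal]; 6 /a/ → [+nasal]; 5 /t/ blocks.
From /m/ at 13 rightward: word edge.
From /m/ at 13 leftward: 12 /x/ transparent; 11 /e/ → [+nasal]; 10 /m/ is itself a trigger — this domain ends here.
Targets with no active source: positions 3 4 stay [-nasal].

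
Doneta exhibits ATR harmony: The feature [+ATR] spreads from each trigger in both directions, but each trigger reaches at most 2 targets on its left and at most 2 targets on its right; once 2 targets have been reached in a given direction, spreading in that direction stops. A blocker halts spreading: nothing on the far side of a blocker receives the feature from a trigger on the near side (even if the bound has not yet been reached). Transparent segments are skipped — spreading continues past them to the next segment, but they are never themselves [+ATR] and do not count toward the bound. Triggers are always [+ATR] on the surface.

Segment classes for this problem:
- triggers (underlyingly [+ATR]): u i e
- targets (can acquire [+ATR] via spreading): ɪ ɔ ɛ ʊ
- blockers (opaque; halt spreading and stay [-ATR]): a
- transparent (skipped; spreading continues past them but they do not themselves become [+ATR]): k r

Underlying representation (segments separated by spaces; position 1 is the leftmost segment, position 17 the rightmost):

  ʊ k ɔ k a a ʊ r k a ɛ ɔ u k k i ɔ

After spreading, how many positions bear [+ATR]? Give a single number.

From /u/ at 13 rightward: 14 /k/ transparent; 15 /k/ transparent; 16 /i/ is itself a trigger — this domain ends here.
From /u/ at 13 leftward: 12 /ɔ/ → [+ATR]; 11 /ɛ/ → [+ATR]; bound reached.
From /i/ at 16 rightward: 17 /ɔ/ → [+ATR]; word edge.
From /i/ at 16 leftward: 15 /k/ transparent; 14 /k/ transparent; 13 /u/ is itself a trigger — this domain ends here.
Targets with no active source: positions 1 3 7 stay [-ATR].
[+ATR] positions on the surface: 11 12 13 16 17.

5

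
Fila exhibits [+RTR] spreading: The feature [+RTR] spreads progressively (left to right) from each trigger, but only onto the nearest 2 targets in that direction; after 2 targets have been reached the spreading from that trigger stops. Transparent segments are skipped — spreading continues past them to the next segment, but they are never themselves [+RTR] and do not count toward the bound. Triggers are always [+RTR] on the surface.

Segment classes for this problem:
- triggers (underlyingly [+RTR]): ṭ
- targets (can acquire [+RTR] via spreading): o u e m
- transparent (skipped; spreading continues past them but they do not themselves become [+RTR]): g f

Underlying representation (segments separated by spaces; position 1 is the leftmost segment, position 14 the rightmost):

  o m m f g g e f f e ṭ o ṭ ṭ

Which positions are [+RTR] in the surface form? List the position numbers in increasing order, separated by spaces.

11 12 13 14

From /ṭ/ at 11 rightward: 12 /o/ → [+RTR]; 13 /ṭ/ is itself a trigger — this domain ends here.
From /ṭ/ at 13 rightward: 14 /ṭ/ is itself a trigger — this domain ends here.
From /ṭ/ at 14 rightward: word edge.
Targets with no active source: positions 1 2 3 7 10 stay [-emphatic].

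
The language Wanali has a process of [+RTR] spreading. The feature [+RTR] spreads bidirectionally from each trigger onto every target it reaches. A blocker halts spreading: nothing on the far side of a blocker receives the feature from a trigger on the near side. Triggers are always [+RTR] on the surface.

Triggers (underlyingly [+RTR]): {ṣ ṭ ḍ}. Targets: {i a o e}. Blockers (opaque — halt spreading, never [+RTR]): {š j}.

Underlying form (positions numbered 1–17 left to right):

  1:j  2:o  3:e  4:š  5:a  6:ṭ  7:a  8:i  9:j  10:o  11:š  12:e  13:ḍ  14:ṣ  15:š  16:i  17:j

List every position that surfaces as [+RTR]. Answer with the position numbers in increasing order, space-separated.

From /ṭ/ at 6 rightward: 7 /a/ → [+RTR]; 8 /i/ → [+RTR]; 9 /j/ blocks.
From /ṭ/ at 6 leftward: 5 /a/ → [+RTR]; 4 /š/ blocks.
From /ḍ/ at 13 rightward: 14 /ṣ/ is itself a trigger — this domain ends here.
From /ḍ/ at 13 leftward: 12 /e/ → [+RTR]; 11 /š/ blocks.
From /ṣ/ at 14 rightward: 15 /š/ blocks.
From /ṣ/ at 14 leftward: 13 /ḍ/ is itself a trigger — this domain ends here.
Targets with no active source: positions 2 3 10 16 stay [-emphatic].

5 6 7 8 12 13 14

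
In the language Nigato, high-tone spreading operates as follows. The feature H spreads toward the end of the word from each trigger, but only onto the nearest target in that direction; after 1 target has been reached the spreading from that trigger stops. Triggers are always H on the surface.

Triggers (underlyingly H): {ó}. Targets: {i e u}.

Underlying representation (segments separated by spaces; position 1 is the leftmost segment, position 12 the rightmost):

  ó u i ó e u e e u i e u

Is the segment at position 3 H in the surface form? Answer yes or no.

From /ó/ at 1 rightward: 2 /u/ → H; bound reached.
From /ó/ at 4 rightward: 5 /e/ → H; bound reached.
Targets with no active source: positions 3 6 7 8 9 10 11 12 stay [-high tone].
H positions on the surface: 1 2 4 5.

no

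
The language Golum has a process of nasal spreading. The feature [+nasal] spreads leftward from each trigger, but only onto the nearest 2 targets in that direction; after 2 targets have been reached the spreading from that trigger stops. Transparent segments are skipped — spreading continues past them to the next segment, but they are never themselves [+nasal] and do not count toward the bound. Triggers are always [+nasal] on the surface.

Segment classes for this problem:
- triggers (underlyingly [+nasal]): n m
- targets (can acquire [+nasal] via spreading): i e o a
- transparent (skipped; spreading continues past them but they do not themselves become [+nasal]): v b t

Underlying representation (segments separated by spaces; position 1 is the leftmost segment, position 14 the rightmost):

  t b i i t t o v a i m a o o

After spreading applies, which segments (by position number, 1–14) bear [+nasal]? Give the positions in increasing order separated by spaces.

From /m/ at 11 leftward: 10 /i/ → [+nasal]; 9 /a/ → [+nasal]; bound reached.
Targets with no active source: positions 3 4 7 12 13 14 stay [-nasal].

9 10 11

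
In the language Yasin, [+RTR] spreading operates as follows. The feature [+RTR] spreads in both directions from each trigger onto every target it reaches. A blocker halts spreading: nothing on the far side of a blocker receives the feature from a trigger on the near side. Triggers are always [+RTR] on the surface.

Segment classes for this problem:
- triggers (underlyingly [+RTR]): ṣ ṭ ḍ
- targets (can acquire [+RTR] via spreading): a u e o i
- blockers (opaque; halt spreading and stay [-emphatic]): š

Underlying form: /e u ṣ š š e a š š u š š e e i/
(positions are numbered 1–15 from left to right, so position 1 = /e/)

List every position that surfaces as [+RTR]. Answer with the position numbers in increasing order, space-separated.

From /ṣ/ at 3 rightward: 4 /š/ blocks.
From /ṣ/ at 3 leftward: 2 /u/ → [+RTR]; 1 /e/ → [+RTR]; word edge.
Targets with no active source: positions 6 7 10 13 14 15 stay [-emphatic].

1 2 3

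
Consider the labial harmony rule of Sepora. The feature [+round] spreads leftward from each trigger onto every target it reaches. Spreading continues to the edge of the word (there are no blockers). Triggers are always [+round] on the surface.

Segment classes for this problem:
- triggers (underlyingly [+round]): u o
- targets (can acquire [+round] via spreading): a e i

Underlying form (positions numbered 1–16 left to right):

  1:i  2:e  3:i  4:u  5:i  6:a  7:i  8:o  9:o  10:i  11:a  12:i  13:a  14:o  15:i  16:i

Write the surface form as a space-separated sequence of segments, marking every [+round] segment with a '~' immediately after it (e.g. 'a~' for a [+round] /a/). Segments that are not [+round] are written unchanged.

From /u/ at 4 leftward: 3 /i/ → [+round]; 2 /e/ → [+round]; 1 /i/ → [+round]; word edge.
From /o/ at 8 leftward: 7 /i/ → [+round]; 6 /a/ → [+round]; 5 /i/ → [+round]; 4 /u/ is itself a trigger — this domain ends here.
From /o/ at 9 leftward: 8 /o/ is itself a trigger — this domain ends here.
From /o/ at 14 leftward: 13 /a/ → [+round]; 12 /i/ → [+round]; 11 /a/ → [+round]; 10 /i/ → [+round]; 9 /o/ is itself a trigger — this domain ends here.
Targets with no active source: positions 15 16 stay [-round].
[+round] positions on the surface: 1 2 3 4 5 6 7 8 9 10 11 12 13 14.

i~ e~ i~ u~ i~ a~ i~ o~ o~ i~ a~ i~ a~ o~ i i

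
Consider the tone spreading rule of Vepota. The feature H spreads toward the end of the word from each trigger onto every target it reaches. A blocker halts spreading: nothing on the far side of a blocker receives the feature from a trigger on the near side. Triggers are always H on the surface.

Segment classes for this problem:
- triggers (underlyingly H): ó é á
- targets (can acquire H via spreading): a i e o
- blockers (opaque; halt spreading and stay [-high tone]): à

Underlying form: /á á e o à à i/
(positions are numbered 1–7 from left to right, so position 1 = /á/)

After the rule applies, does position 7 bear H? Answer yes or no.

From /á/ at 1 rightward: 2 /á/ is itself a trigger — this domain ends here.
From /á/ at 2 rightward: 3 /e/ → H; 4 /o/ → H; 5 /à/ blocks.
Target with no active source: position 7 stays [-high tone].
H positions on the surface: 1 2 3 4.

no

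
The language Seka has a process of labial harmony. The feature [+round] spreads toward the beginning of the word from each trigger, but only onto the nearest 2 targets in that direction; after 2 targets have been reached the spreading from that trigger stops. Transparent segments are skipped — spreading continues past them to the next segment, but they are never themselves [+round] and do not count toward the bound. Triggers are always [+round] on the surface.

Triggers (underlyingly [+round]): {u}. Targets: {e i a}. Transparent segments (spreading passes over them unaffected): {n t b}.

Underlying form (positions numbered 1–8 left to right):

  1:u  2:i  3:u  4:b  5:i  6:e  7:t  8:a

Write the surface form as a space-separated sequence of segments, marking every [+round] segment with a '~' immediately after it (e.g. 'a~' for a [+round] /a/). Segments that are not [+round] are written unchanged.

From /u/ at 1 leftward: word edge.
From /u/ at 3 leftward: 2 /i/ → [+round]; 1 /u/ is itself a trigger — this domain ends here.
Targets with no active source: positions 5 6 8 stay [-round].
[+round] positions on the surface: 1 2 3.

u~ i~ u~ b i e t a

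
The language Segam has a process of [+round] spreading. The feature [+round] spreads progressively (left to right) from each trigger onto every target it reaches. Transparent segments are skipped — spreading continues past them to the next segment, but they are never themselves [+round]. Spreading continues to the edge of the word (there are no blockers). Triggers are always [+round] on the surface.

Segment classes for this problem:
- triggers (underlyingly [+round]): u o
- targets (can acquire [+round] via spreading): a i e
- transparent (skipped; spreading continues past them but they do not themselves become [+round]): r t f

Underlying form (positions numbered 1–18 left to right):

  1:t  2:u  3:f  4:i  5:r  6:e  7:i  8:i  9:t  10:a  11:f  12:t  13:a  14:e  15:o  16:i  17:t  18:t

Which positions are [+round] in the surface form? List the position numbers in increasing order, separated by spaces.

2 4 6 7 8 10 13 14 15 16

From /u/ at 2 rightward: 3 /f/ transparent; 4 /i/ → [+round]; 5 /r/ transparent; 6 /e/ → [+round]; 7 /i/ → [+round]; 8 /i/ → [+round]; 9 /t/ transparent; 10 /a/ → [+round]; 11 /f/ transparent; 12 /t/ transparent; 13 /a/ → [+round]; 14 /e/ → [+round]; 15 /o/ is itself a trigger — this domain ends here.
From /o/ at 15 rightward: 16 /i/ → [+round]; 17 /t/ transparent; 18 /t/ transparent; word edge.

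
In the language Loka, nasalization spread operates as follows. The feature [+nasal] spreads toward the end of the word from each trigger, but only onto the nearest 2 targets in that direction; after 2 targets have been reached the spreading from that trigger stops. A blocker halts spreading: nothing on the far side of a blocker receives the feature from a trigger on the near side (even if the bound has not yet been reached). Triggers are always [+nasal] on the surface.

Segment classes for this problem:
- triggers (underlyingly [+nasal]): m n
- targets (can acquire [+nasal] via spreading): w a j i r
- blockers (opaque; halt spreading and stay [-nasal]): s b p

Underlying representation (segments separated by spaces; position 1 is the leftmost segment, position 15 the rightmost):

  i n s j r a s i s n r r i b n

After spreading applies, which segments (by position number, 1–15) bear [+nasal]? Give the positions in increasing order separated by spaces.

2 10 11 12 15

From /n/ at 2 rightward: 3 /s/ blocks.
From /n/ at 10 rightward: 11 /r/ → [+nasal]; 12 /r/ → [+nasal]; bound reached.
From /n/ at 15 rightward: word edge.
Targets with no active source: positions 1 4 5 6 8 13 stay [-nasal].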